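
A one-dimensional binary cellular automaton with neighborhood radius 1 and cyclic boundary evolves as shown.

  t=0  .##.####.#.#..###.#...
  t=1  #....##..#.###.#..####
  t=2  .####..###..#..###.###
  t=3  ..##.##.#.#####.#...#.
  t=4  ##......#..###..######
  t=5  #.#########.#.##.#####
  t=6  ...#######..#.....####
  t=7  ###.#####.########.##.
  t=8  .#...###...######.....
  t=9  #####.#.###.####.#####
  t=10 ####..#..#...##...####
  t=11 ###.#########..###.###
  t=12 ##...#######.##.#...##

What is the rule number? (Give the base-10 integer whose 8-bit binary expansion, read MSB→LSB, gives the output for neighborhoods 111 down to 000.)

  ###|#  b7=1 t=0,i=5
  ##.|.  b6=0 t=0,i=2
  #.#|.  b5=0 t=0,i=3
  #..|#  b4=1 t=0,i=12
  .##|.  b3=0 t=0,i=1
  .#.|#  b2=1 t=0,i=9
  ..#|#  b1=1 t=0,i=0
  ...|#  b0=1 t=0,i=20
  bits 10010111 = 151

151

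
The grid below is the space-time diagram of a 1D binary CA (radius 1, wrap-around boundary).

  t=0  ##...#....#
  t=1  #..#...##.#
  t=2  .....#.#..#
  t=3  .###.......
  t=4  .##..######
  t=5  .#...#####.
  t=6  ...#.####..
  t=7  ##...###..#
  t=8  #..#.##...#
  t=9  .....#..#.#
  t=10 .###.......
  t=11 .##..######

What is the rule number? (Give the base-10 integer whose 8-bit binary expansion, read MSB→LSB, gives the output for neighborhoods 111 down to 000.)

  nb ###: next=#  (t=0,i=0, bit7=1)
  nb ##.: next=.  (t=0,i=1, bit6=0)
  nb #.#: next=.  (t=1,i=9, bit5=0)
  nb #..: next=.  (t=0,i=2, bit4=0)
  nb .##: next=#  (t=0,i=10, bit3=1)
  nb .#.: next=.  (t=0,i=5, bit2=0)
  nb ..#: next=.  (t=0,i=4, bit1=0)
  nb ...: next=#  (t=0,i=3, bit0=1)
  bits 10001001 = 137

137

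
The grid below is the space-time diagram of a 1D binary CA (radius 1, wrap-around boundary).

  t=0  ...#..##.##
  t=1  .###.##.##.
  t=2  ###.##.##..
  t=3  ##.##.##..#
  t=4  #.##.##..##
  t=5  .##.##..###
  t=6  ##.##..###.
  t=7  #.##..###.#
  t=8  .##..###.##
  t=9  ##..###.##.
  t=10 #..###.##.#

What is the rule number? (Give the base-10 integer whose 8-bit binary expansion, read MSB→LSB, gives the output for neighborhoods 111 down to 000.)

175

  nb ###: next=#  (t=1,i=2, bit7=1)
  nb ##.: next=.  (t=0,i=7, bit6=0)
  nb #.#: next=#  (t=0,i=8, bit5=1)
  nb #..: next=.  (t=0,i=0, bit4=0)
  nb .##: next=#  (t=0,i=6, bit3=1)
  nb .#.: next=#  (t=0,i=3, bit2=1)
  nb ..#: next=#  (t=0,i=2, bit1=1)
  nb ...: next=#  (t=0,i=1, bit0=1)
  bits 10101111 = 175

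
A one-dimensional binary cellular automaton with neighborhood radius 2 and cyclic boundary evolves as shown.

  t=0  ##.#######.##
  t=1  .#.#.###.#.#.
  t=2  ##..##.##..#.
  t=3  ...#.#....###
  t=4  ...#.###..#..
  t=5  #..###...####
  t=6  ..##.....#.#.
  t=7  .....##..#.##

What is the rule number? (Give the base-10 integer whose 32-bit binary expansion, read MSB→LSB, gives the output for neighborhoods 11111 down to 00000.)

2761763249

  nb #####: next=#  (t=0,i=5, bit31=1)
  nb ####.: next=.  (t=0,i=0, bit30=0)
  nb ###.#: next=#  (t=0,i=1, bit29=1)
  nb ###..: next=.  (t=3,i=12, bit28=0)
  nb ##.##: next=.  (t=0,i=2, bit27=0)
  nb ##.#.: next=#  (t=1,i=8, bit26=1)
  nb ##..#: next=.  (t=2,i=2, bit25=0)
  nb ##...: next=.  (t=3,i=0, bit24=0)
  nb #.###: next=#  (t=0,i=3, bit23=1)
  nb #.##.: next=.  (t=2,i=0, bit22=0)
  nb #.#.#: next=.  (t=1,i=3, bit21=0)
  nb #.#..: next=#  (t=1,i=11, bit20=1)
  nb #..##: next=#  (t=2,i=3, bit19=1)
  nb #..#.: next=#  (t=1,i=0, bit18=1)
  nb #...#: next=.  (t=3,i=1, bit17=0)
  nb #....: next=#  (t=3,i=7, bit16=1)
  nb .####: next=.  (t=0,i=4, bit15=0)
  nb .###.: next=.  (t=1,i=6, bit14=0)
  nb .##.#: next=#  (t=2,i=5, bit13=1)
  nb .##..: next=.  (t=2,i=1, bit12=0)
  nb .#.##: next=#  (t=1,i=4, bit11=1)
  nb .#.#.: next=.  (t=1,i=2, bit10=0)
  nb .#..#: next=.  (t=1,i=12, bit9=0)
  nb .#...: next=#  (t=3,i=6, bit8=1)
  nb ..###: next=#  (t=3,i=10, bit7=1)
  nb ..##.: next=.  (t=2,i=4, bit6=0)
  nb ..#.#: next=#  (t=1,i=1, bit5=1)
  nb ..#..: next=#  (t=4,i=10, bit4=1)
  nb ...##: next=.  (t=3,i=9, bit3=0)
  nb ...#.: next=.  (t=3,i=2, bit2=0)
  nb ....#: next=.  (t=3,i=8, bit1=0)
  nb .....: next=#  (t=4,i=0, bit0=1)
  bits 10100100100111010010100110110001 = 2761763249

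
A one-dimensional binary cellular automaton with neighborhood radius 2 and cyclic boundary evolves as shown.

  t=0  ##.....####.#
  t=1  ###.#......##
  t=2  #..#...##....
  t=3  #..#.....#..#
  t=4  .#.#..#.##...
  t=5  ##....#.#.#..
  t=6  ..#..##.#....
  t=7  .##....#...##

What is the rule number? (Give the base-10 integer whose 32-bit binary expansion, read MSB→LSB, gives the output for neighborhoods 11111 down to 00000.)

2682273845

  [31] ##### => #  t=1,i=0
  [30] ####. => .  t=0,i=9
  [29] ###.# => .  t=0,i=10
  [28] ###.. => #  t=0,i=1
  [27] ##.## => #  t=0,i=11
  [26] ##.#. => #  t=1,i=3
  [25] ##..# => #  t=3,i=1
  [24] ##... => #  t=0,i=2
  [23] #.### => #  t=0,i=12
  [22] #.##. => #  t=4,i=8
  [21] #.#.# => #  t=5,i=8
  [20] #.#.. => .  t=1,i=4
  [19] #..## => .  t=3,i=11
  [18] #..#. => .  t=2,i=2
  [17] #...# => .  t=2,i=5
  [16] #.... => .  t=0,i=3
  [15] .#### => .  t=0,i=8
  [14] .###. => #  t=0,i=0
  [13] .##.# => .  t=6,i=6
  [12] .##.. => .  t=2,i=8
  [11] .#.## => .  t=4,i=7
  [10] .#.#. => .  t=4,i=2
  [9] .#..# => .  t=2,i=1
  [8] .#... => .  t=1,i=5
  [7] ..### => .  t=0,i=7
  [6] ..##. => .  t=2,i=7
  [5] ..#.# => #  t=4,i=1
  [4] ..#.. => #  t=2,i=0
  [3] ...## => .  t=0,i=6
  [2] ...#. => #  t=2,i=12
  [1] ....# => .  t=0,i=5
  [0] ..... => #  t=0,i=4
  bits 10011111111000000100000000110101 = 2682273845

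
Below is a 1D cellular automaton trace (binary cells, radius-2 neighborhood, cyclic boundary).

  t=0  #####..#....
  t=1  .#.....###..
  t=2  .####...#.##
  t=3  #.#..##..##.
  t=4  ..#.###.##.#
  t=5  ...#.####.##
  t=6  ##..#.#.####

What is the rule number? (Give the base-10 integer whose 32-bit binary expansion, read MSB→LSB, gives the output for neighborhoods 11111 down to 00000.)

760994129

  ##### -> .   bit 31 = 0  t=0,i=2
  ####. -> .   bit 30 = 0  t=0,i=3
  ###.# -> #   bit 29 = 1  t=4,i=6
  ###.. -> .   bit 28 = 0  t=0,i=4
  ##.## -> #   bit 27 = 1  t=2,i=0
  ##.#. -> #   bit 26 = 1  t=3,i=11
  ##..# -> .   bit 25 = 0  t=0,i=5
  ##... -> #   bit 24 = 1  t=1,i=10
  #.### -> .   bit 23 = 0  t=2,i=1
  #.##. -> #   bit 22 = 1  t=2,i=10
  #.#.# -> .   bit 21 = 0  t=3,i=0
  #.#.. -> #   bit 20 = 1  t=3,i=2
  #..## -> #   bit 19 = 1  t=3,i=4
  #..#. -> .   bit 18 = 0  t=0,i=6
  #...# -> #   bit 17 = 1  t=1,i=11
  #.... -> #   bit 16 = 1  t=0,i=9
  .#### -> #   bit 15 = 1  t=0,i=1
  .###. -> #   bit 14 = 1  t=1,i=8
  .##.# -> .   bit 13 = 0  t=2,i=11
  .##.. -> #   bit 12 = 1  t=3,i=6
  .#.## -> #   bit 11 = 1  t=2,i=9
  .#.#. -> .   bit 10 = 0  t=3,i=1
  .#..# -> .   bit 9 = 0  t=3,i=3
  .#... -> #   bit 8 = 1  t=0,i=8
  ..### -> .   bit 7 = 0  t=0,i=0
  ..##. -> #   bit 6 = 1  t=3,i=5
  ..#.# -> .   bit 5 = 0  t=2,i=8
  ..#.. -> #   bit 4 = 1  t=0,i=7
  ...## -> .   bit 3 = 0  t=0,i=11
  ...#. -> .   bit 2 = 0  t=1,i=0
  ....# -> .   bit 1 = 0  t=0,i=10
  ..... -> #   bit 0 = 1  t=1,i=4
  bits 00101101010110111101100101010001 = 760994129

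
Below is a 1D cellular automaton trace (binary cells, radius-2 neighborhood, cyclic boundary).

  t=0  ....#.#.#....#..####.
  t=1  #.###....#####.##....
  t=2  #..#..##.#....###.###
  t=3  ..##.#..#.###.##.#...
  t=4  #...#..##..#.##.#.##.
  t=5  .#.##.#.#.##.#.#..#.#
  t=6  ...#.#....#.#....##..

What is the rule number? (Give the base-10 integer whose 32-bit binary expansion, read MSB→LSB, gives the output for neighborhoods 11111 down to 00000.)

206393782

  [31] ##### => .  t=1,i=11
  [30] ####. => .  t=0,i=18
  [29] ###.# => .  t=1,i=13
  [28] ###.. => .  t=0,i=19
  [27] ##.## => #  t=1,i=14
  [26] ##.#. => #  t=2,i=8
  [25] ##..# => .  t=2,i=1
  [24] ##... => .  t=0,i=20
  [23] #.### => .  t=1,i=2
  [22] #.##. => #  t=1,i=15
  [21] #.#.# => .  t=0,i=6
  [20] #.#.. => .  t=0,i=8
  [19] #..## => #  t=0,i=15
  [18] #..#. => #  t=2,i=2
  [17] #...# => .  t=4,i=2
  [16] #.... => #  t=0,i=0
  [15] .#### => .  t=0,i=17
  [14] .###. => #  t=1,i=3
  [13] .##.# => .  t=2,i=7
  [12] .##.. => #  t=1,i=16
  [11] .#.## => .  t=1,i=1
  [10] .#.#. => .  t=0,i=5
  [9] .#..# => .  t=0,i=14
  [8] .#... => #  t=0,i=9
  [7] ..### => #  t=0,i=16
  [6] ..##. => .  t=2,i=6
  [5] ..#.# => #  t=0,i=4
  [4] ..#.. => #  t=0,i=13
  [3] ...## => .  t=1,i=8
  [2] ...#. => #  t=0,i=3
  [1] ....# => #  t=0,i=2
  [0] ..... => .  t=0,i=1
  bits 00001100010011010101000110110110 = 206393782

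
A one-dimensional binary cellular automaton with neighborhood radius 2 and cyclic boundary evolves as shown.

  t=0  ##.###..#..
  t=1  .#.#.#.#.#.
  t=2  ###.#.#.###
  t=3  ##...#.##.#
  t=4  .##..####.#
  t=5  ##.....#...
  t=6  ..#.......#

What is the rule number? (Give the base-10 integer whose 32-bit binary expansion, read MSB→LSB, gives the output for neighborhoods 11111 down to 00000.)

3520343592

  #####|#  b31=1 t=2,i=0
  ####.|#  b30=1 t=2,i=1
  ###.#|.  b29=0 t=2,i=2
  ###..|#  b28=1 t=0,i=5
  ##.##|.  b27=0 t=0,i=2
  ##.#.|.  b26=0 t=2,i=3
  ##..#|.  b25=0 t=0,i=6
  ##...|#  b24=1 t=3,i=2
  #.###|#  b23=1 t=0,i=3
  #.##.|#  b22=1 t=3,i=7
  #.#.#|.  b21=0 t=1,i=3
  #.#..|#  b20=1 t=1,i=9
  #..##|.  b19=0 t=0,i=10
  #..#.|#  b18=1 t=0,i=7
  #...#|.  b17=0 t=3,i=3
  #....|.  b16=0 t=5,i=3
  .####|.  b15=0 t=2,i=9
  .###.|.  b14=0 t=0,i=4
  .##.#|#  b13=1 t=0,i=1
  .##..|.  b12=0 t=4,i=2
  .#.##|#  b11=1 t=2,i=7
  .#.#.|#  b10=1 t=1,i=2
  .#..#|#  b9=1 t=0,i=9
  .#...|.  b8=0 t=5,i=8
  ..###|.  b7=0 t=4,i=5
  ..##.|.  b6=0 t=0,i=0
  ..#.#|#  b5=1 t=1,i=1
  ..#..|.  b4=0 t=0,i=8
  ...##|#  b3=1 t=5,i=10
  ...#.|.  b2=0 t=3,i=4
  ....#|.  b1=0 t=5,i=5
  .....|.  b0=0 t=5,i=4
  bits 11010001110101000010111000101000 = 3520343592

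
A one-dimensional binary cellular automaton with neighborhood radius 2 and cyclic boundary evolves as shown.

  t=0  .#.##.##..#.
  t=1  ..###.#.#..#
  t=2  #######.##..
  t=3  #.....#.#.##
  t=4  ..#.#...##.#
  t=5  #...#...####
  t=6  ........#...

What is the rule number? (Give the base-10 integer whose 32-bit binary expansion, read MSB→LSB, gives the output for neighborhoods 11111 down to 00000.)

  nb #####: next=.  (t=2,i=2, bit31=0)
  nb ####.: next=.  (t=2,i=5, bit30=0)
  nb ###.#: next=#  (t=1,i=4, bit29=1)
  nb ###..: next=.  (t=3,i=0, bit28=0)
  nb ##.##: next=.  (t=0,i=5, bit27=0)
  nb ##.#.: next=#  (t=1,i=5, bit26=1)
  nb ##..#: next=#  (t=0,i=8, bit25=1)
  nb ##...: next=.  (t=3,i=1, bit24=0)
  nb #.###: next=.  (t=3,i=10, bit23=0)
  nb #.##.: next=#  (t=0,i=3, bit22=1)
  nb #.#.#: next=#  (t=1,i=6, bit21=1)
  nb #.#..: next=#  (t=1,i=8, bit20=1)
  nb #..##: next=#  (t=1,i=1, bit19=1)
  nb #..#.: next=.  (t=0,i=0, bit18=0)
  nb #...#: next=.  (t=4,i=6, bit17=0)
  nb #....: next=#  (t=3,i=2, bit16=1)
  nb .####: next=.  (t=2,i=1, bit15=0)
  nb .###.: next=#  (t=1,i=3, bit14=1)
  nb .##.#: next=#  (t=0,i=4, bit13=1)
  nb .##..: next=.  (t=0,i=7, bit12=0)
  nb .#.##: next=#  (t=0,i=2, bit11=1)
  nb .#.#.: next=.  (t=1,i=7, bit10=0)
  nb .#..#: next=#  (t=0,i=11, bit9=1)
  nb .#...: next=.  (t=4,i=5, bit8=0)
  nb ..###: next=#  (t=1,i=2, bit7=1)
  nb ..##.: next=#  (t=4,i=8, bit6=1)
  nb ..#.#: next=.  (t=0,i=1, bit5=0)
  nb ..#..: next=.  (t=0,i=10, bit4=0)
  nb ...##: next=.  (t=4,i=7, bit3=0)
  nb ...#.: next=.  (t=3,i=5, bit2=0)
  nb ....#: next=#  (t=3,i=4, bit1=1)
  nb .....: next=.  (t=3,i=3, bit0=0)
  bits 00100110011110010110101011000010 = 645491394

645491394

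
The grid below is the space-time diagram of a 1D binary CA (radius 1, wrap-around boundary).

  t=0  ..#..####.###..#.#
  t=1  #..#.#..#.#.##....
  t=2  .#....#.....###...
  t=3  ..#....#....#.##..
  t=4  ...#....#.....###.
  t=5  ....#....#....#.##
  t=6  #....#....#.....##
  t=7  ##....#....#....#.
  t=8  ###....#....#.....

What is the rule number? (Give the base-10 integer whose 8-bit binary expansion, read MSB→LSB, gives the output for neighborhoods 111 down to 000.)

  [7] ### => .  t=0,i=6
  [6] ##. => #  t=0,i=8
  [5] #.# => .  t=0,i=9
  [4] #.. => #  t=0,i=0
  [3] .## => #  t=0,i=5
  [2] .#. => .  t=0,i=2
  [1] ..# => .  t=0,i=1
  [0] ... => .  t=1,i=15
  bits 01011000 = 88

88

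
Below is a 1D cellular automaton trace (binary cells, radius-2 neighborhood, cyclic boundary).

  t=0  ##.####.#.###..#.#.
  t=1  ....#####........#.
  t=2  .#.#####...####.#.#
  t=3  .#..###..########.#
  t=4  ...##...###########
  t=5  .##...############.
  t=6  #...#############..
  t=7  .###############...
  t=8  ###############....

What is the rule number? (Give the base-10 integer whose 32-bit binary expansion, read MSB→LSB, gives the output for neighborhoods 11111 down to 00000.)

  #####|#  b31=1 t=1,i=6
  ####.|#  b30=1 t=0,i=5
  ###.#|#  b29=1 t=0,i=6
  ###..|.  b28=0 t=0,i=12
  ##.##|.  b27=0 t=0,i=2
  ##.#.|#  b26=1 t=0,i=7
  ##..#|.  b25=0 t=0,i=13
  ##...|.  b24=0 t=1,i=9
  #.###|.  b23=0 t=0,i=3
  #.##.|.  b22=0 t=0,i=0
  #.#.#|#  b21=1 t=0,i=8
  #.#..|.  b20=0 t=3,i=1
  #..##|#  b19=1 t=3,i=3
  #..#.|.  b18=0 t=0,i=14
  #...#|#  b17=1 t=2,i=9
  #....|.  b16=0 t=1,i=0
  .####|#  b15=1 t=0,i=4
  .###.|.  b14=0 t=0,i=11
  .##.#|.  b13=0 t=0,i=1
  .##..|.  b12=0 t=4,i=4
  .#.##|.  b11=0 t=0,i=9
  .#.#.|.  b10=0 t=0,i=16
  .#..#|.  b9=0 t=3,i=2
  .#...|#  b8=1 t=1,i=18
  ..###|#  b7=1 t=1,i=4
  ..##.|.  b6=0 t=4,i=3
  ..#.#|.  b5=0 t=0,i=15
  ..#..|.  b4=0 t=1,i=17
  ...##|#  b3=1 t=1,i=3
  ...#.|#  b2=1 t=1,i=16
  ....#|.  b1=0 t=1,i=2
  .....|#  b0=1 t=1,i=1
  bits 11100100001010101000000110001101 = 3827990925

3827990925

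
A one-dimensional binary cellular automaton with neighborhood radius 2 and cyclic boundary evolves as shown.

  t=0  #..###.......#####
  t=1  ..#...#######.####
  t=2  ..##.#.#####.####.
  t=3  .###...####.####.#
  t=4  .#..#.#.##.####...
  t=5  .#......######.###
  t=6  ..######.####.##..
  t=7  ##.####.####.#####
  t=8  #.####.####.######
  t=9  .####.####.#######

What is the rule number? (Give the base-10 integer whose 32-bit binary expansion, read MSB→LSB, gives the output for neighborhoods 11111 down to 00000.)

3385438555

  nb #####: next=#  (t=0,i=15, bit31=1)
  nb ####.: next=#  (t=0,i=17, bit30=1)
  nb ###.#: next=.  (t=1,i=12, bit29=0)
  nb ###..: next=.  (t=0,i=0, bit28=0)
  nb ##.##: next=#  (t=1,i=13, bit27=1)
  nb ##.#.: next=.  (t=2,i=4, bit26=0)
  nb ##..#: next=.  (t=0,i=1, bit25=0)
  nb ##...: next=#  (t=0,i=6, bit24=1)
  nb #.###: next=#  (t=1,i=14, bit23=1)
  nb #.##.: next=#  (t=4,i=8, bit22=1)
  nb #.#.#: next=.  (t=2,i=5, bit21=0)
  nb #.#..: next=.  (t=5,i=1, bit20=0)
  nb #..##: next=#  (t=0,i=2, bit19=1)
  nb #..#.: next=.  (t=1,i=1, bit18=0)
  nb #...#: next=.  (t=1,i=4, bit17=0)
  nb #....: next=#  (t=0,i=7, bit16=1)
  nb .####: next=#  (t=0,i=14, bit15=1)
  nb .###.: next=.  (t=0,i=4, bit14=0)
  nb .##.#: next=#  (t=2,i=3, bit13=1)
  nb .##..: next=#  (t=6,i=15, bit12=1)
  nb .#.##: next=.  (t=2,i=6, bit11=0)
  nb .#.#.: next=.  (t=4,i=5, bit10=0)
  nb .#..#: next=.  (t=4,i=2, bit9=0)
  nb .#...: next=#  (t=1,i=3, bit8=1)
  nb ..###: next=.  (t=0,i=3, bit7=0)
  nb ..##.: next=#  (t=2,i=2, bit6=1)
  nb ..#.#: next=.  (t=4,i=4, bit5=0)
  nb ..#..: next=#  (t=1,i=2, bit4=1)
  nb ...##: next=#  (t=0,i=12, bit3=1)
  nb ...#.: next=.  (t=4,i=0, bit2=0)
  nb ....#: next=#  (t=0,i=11, bit1=1)
  nb .....: next=#  (t=0,i=8, bit0=1)
  bits 11001001110010011011000101011011 = 3385438555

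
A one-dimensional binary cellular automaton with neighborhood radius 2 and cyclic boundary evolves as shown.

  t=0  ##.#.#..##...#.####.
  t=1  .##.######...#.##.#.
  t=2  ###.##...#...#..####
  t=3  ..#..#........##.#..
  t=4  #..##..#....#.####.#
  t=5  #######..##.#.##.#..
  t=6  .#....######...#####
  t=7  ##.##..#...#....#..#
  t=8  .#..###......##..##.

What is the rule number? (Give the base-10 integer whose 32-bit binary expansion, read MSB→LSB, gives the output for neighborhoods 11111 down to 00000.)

  #####|.  b31=0 t=1,i=6
  ####.|.  b30=0 t=0,i=17
  ###.#|#  b29=1 t=0,i=18
  ###..|#  b28=1 t=1,i=9
  ##.##|.  b27=0 t=0,i=19
  ##.#.|#  b26=1 t=0,i=2
  ##..#|#  b25=1 t=4,i=1
  ##...|.  b24=0 t=0,i=10
  #.###|#  b23=1 t=0,i=15
  #.##.|.  b22=0 t=0,i=0
  #.#.#|.  b21=0 t=0,i=3
  #.#..|#  b20=1 t=0,i=5
  #..##|#  b19=1 t=0,i=7
  #..#.|#  b18=1 t=3,i=4
  #...#|.  b17=0 t=0,i=11
  #....|#  b16=1 t=3,i=7
  .####|#  b15=1 t=0,i=16
  .###.|.  b14=0 t=7,i=0
  .##.#|#  b13=1 t=0,i=1
  .##..|#  b12=1 t=0,i=9
  .#.##|.  b11=0 t=0,i=14
  .#.#.|#  b10=1 t=0,i=4
  .#..#|#  b9=1 t=0,i=6
  .#...|.  b8=0 t=2,i=10
  ..###|.  b7=0 t=2,i=16
  ..##.|#  b6=1 t=0,i=8
  ..#.#|#  b5=1 t=0,i=13
  ..#..|.  b4=0 t=2,i=9
  ...##|.  b3=0 t=3,i=13
  ...#.|.  b2=0 t=0,i=12
  ....#|#  b1=1 t=3,i=0
  .....|.  b0=0 t=3,i=8
  bits 00110110100111011011011001100010 = 916305506

916305506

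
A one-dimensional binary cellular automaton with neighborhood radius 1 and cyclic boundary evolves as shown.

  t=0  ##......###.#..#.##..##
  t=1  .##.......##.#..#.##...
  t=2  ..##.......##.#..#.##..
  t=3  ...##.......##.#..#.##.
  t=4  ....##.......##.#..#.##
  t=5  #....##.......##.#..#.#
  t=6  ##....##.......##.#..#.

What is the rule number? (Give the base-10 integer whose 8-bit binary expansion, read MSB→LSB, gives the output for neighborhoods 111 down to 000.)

112

  nb ###: next=.  (t=0,i=0, bit7=0)
  nb ##.: next=#  (t=0,i=1, bit6=1)
  nb #.#: next=#  (t=0,i=11, bit5=1)
  nb #..: next=#  (t=0,i=2, bit4=1)
  nb .##: next=.  (t=0,i=8, bit3=0)
  nb .#.: next=.  (t=0,i=12, bit2=0)
  nb ..#: next=.  (t=0,i=7, bit1=0)
  nb ...: next=.  (t=0,i=3, bit0=0)
  bits 01110000 = 112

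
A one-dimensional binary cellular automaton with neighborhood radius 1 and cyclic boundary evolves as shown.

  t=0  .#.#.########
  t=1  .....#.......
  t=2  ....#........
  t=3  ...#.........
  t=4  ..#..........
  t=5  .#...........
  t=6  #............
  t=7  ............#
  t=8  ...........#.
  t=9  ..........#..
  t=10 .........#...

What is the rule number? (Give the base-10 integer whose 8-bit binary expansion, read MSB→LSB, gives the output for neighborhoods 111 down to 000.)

10

  nb ###: next=.  (t=0,i=6, bit7=0)
  nb ##.: next=.  (t=0,i=12, bit6=0)
  nb #.#: next=.  (t=0,i=0, bit5=0)
  nb #..: next=.  (t=1,i=6, bit4=0)
  nb .##: next=#  (t=0,i=5, bit3=1)
  nb .#.: next=.  (t=0,i=1, bit2=0)
  nb ..#: next=#  (t=1,i=4, bit1=1)
  nb ...: next=.  (t=1,i=0, bit0=0)
  bits 00001010 = 10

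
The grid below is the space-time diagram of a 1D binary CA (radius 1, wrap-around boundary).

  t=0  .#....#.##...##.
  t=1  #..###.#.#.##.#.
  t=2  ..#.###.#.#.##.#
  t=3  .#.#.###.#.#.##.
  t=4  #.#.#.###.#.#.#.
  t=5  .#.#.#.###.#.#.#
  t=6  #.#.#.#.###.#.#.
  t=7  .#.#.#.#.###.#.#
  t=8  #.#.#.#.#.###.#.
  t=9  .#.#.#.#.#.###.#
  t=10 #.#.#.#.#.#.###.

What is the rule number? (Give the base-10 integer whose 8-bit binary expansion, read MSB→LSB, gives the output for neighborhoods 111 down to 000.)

227

  ###|#  b7=1 t=1,i=4
  ##.|#  b6=1 t=0,i=9
  #.#|#  b5=1 t=0,i=7
  #..|.  b4=0 t=0,i=2
  .##|.  b3=0 t=0,i=8
  .#.|.  b2=0 t=0,i=1
  ..#|#  b1=1 t=0,i=0
  ...|#  b0=1 t=0,i=3
  bits 11100011 = 227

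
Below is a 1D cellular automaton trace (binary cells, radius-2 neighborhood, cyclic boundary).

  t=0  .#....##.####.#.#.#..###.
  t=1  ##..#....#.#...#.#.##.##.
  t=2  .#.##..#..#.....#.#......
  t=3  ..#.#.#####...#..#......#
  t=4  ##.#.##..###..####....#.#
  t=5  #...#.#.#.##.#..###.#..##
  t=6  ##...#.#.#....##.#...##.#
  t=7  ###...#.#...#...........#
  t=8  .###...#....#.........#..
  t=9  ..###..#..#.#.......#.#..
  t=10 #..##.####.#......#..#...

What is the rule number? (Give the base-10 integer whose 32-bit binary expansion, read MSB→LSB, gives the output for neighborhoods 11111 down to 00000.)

  nb #####: next=.  (t=3,i=8, bit31=0)
  nb ####.: next=#  (t=0,i=11, bit30=1)
  nb ###.#: next=.  (t=0,i=12, bit29=0)
  nb ###..: next=#  (t=0,i=23, bit28=1)
  nb ##.##: next=.  (t=0,i=8, bit27=0)
  nb ##.#.: next=.  (t=0,i=13, bit26=0)
  nb ##..#: next=.  (t=0,i=24, bit25=0)
  nb ##...: next=#  (t=3,i=11, bit24=1)
  nb #.###: next=#  (t=0,i=9, bit23=1)
  nb #.##.: next=.  (t=1,i=0, bit22=0)
  nb #.#.#: next=.  (t=0,i=14, bit21=0)
  nb #.#..: next=.  (t=0,i=18, bit20=0)
  nb #..##: next=#  (t=0,i=20, bit19=1)
  nb #..#.: next=#  (t=0,i=0, bit18=1)
  nb #...#: next=.  (t=1,i=13, bit17=0)
  nb #....: next=.  (t=0,i=3, bit16=0)
  nb .####: next=.  (t=0,i=10, bit15=0)
  nb .###.: next=#  (t=0,i=22, bit14=1)
  nb .##.#: next=.  (t=0,i=7, bit13=0)
  nb .##..: next=#  (t=1,i=1, bit12=1)
  nb .#.##: next=#  (t=1,i=18, bit11=1)
  nb .#.#.: next=#  (t=0,i=15, bit10=1)
  nb .#..#: next=#  (t=0,i=19, bit9=1)
  nb .#...: next=.  (t=0,i=2, bit8=0)
  nb ..###: next=.  (t=0,i=21, bit7=0)
  nb ..##.: next=.  (t=0,i=6, bit6=0)
  nb ..#.#: next=.  (t=1,i=9, bit5=0)
  nb ..#..: next=#  (t=0,i=1, bit4=1)
  nb ...##: next=.  (t=0,i=5, bit3=0)
  nb ...#.: next=.  (t=1,i=8, bit2=0)
  nb ....#: next=#  (t=0,i=4, bit1=1)
  nb .....: next=.  (t=2,i=13, bit0=0)
  bits 01010001100011000101111000010010 = 1368153618

1368153618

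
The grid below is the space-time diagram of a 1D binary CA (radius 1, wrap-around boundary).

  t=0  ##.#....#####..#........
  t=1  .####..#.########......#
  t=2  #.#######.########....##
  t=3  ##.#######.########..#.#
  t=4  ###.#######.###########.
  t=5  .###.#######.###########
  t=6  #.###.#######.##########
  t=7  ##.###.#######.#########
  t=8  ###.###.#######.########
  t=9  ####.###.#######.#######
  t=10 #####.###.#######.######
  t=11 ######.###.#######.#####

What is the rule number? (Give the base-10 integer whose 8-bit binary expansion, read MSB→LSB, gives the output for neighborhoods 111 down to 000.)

246

  ###|#  b7=1 t=0,i=9
  ##.|#  b6=1 t=0,i=1
  #.#|#  b5=1 t=0,i=2
  #..|#  b4=1 t=0,i=4
  .##|.  b3=0 t=0,i=0
  .#.|#  b2=1 t=0,i=3
  ..#|#  b1=1 t=0,i=7
  ...|.  b0=0 t=0,i=5
  bits 11110110 = 246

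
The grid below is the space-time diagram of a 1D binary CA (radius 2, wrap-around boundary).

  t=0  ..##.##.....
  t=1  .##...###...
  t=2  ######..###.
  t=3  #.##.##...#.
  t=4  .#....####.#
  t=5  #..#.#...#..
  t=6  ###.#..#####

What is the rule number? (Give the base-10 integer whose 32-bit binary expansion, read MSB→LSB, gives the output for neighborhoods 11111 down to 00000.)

3011976796

  #####|#  b31=1 t=2,i=2
  ####.|.  b30=0 t=2,i=4
  ###.#|#  b29=1 t=2,i=10
  ###..|#  b28=1 t=1,i=8
  ##.##|.  b27=0 t=0,i=4
  ##.#.|.  b26=0 t=4,i=10
  ##..#|#  b25=1 t=2,i=6
  ##...|#  b24=1 t=0,i=7
  #.###|#  b23=1 t=2,i=0
  #.##.|.  b22=0 t=0,i=5
  #.#.#|.  b21=0 t=3,i=0
  #.#..|.  b20=0 t=4,i=1
  #..##|.  b19=0 t=2,i=7
  #..#.|#  b18=1 t=5,i=2
  #...#|#  b17=1 t=1,i=4
  #....|#  b16=1 t=0,i=8
  .####|.  b15=0 t=2,i=1
  .###.|.  b14=0 t=1,i=7
  .##.#|.  b13=0 t=0,i=3
  .##..|#  b12=1 t=0,i=6
  .#.##|#  b11=1 t=3,i=1
  .#.#.|#  b10=1 t=3,i=11
  .#..#|#  b9=1 t=5,i=1
  .#...|.  b8=0 t=4,i=2
  ..###|.  b7=0 t=1,i=6
  ..##.|#  b6=1 t=0,i=2
  ..#.#|.  b5=0 t=3,i=10
  ..#..|#  b4=1 t=5,i=0
  ...##|#  b3=1 t=0,i=1
  ...#.|#  b2=1 t=3,i=9
  ....#|.  b1=0 t=0,i=0
  .....|.  b0=0 t=0,i=9
  bits 10110011100001110001111001011100 = 3011976796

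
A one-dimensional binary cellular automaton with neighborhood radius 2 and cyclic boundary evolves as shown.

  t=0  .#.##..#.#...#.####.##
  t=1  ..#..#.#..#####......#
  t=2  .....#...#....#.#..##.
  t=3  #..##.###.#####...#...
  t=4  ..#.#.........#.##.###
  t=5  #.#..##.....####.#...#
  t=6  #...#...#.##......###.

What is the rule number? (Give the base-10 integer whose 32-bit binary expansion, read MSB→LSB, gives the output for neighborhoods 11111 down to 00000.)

  #####|.  b31=0 t=1,i=12
  ####.|.  b30=0 t=0,i=17
  ###.#|.  b29=0 t=0,i=18
  ###..|#  b28=1 t=1,i=14
  ##.##|.  b27=0 t=0,i=19
  ##.#.|.  b26=0 t=0,i=0
  ##..#|#  b25=1 t=0,i=5
  ##...|.  b24=0 t=1,i=15
  #.###|.  b23=0 t=0,i=15
  #.##.|.  b22=0 t=0,i=3
  #.#.#|.  b21=0 t=0,i=1
  #.#..|.  b20=0 t=0,i=9
  #..##|#  b19=1 t=1,i=9
  #..#.|.  b18=0 t=0,i=6
  #...#|#  b17=1 t=0,i=11
  #....|#  b16=1 t=1,i=16
  .####|.  b15=0 t=0,i=16
  .###.|.  b14=0 t=3,i=7
  .##.#|#  b13=1 t=0,i=21
  .##..|.  b12=0 t=0,i=4
  .#.##|#  b11=1 t=0,i=2
  .#.#.|.  b10=0 t=0,i=8
  .#..#|.  b9=0 t=1,i=0
  .#...|#  b8=1 t=0,i=10
  ..###|.  b7=0 t=1,i=10
  ..##.|.  b6=0 t=2,i=19
  ..#.#|#  b5=1 t=0,i=7
  ..#..|.  b4=0 t=1,i=2
  ...##|#  b3=1 t=5,i=11
  ...#.|#  b2=1 t=0,i=12
  ....#|#  b1=1 t=1,i=19
  .....|.  b0=0 t=1,i=17
  bits 00010010000010110010100100101110 = 302721326

302721326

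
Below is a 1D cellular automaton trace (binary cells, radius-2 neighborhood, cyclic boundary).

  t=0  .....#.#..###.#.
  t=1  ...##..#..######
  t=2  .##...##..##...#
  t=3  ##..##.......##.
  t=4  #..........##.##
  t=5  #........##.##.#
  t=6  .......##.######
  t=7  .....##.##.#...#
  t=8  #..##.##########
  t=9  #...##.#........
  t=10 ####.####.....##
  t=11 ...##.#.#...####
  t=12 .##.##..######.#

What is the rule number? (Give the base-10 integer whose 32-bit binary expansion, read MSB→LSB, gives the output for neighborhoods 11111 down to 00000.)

  #####|.  b31=0 t=1,i=12
  ####.|.  b30=0 t=1,i=14
  ###.#|#  b29=1 t=0,i=12
  ###..|#  b28=1 t=1,i=15
  ##.##|#  b27=1 t=3,i=15
  ##.#.|#  b26=1 t=0,i=13
  ##..#|.  b25=0 t=1,i=5
  ##...|.  b24=0 t=1,i=0
  #.###|.  b23=0 t=4,i=14
  #.##.|#  b22=1 t=2,i=1
  #.#.#|.  b21=0 t=11,i=6
  #.#..|#  b20=1 t=0,i=7
  #..##|.  b19=0 t=0,i=9
  #..#.|#  b18=1 t=1,i=6
  #...#|#  b17=1 t=1,i=1
  #....|.  b16=0 t=0,i=0
  .####|#  b15=1 t=1,i=11
  .###.|#  b14=1 t=0,i=11
  .##.#|#  b13=1 t=3,i=14
  .##..|.  b12=0 t=1,i=4
  .#.##|#  b11=1 t=2,i=0
  .#.#.|.  b10=0 t=0,i=6
  .#..#|.  b9=0 t=0,i=8
  .#...|#  b8=1 t=0,i=15
  ..###|#  b7=1 t=0,i=10
  ..##.|.  b6=0 t=1,i=3
  ..#.#|.  b5=0 t=0,i=5
  ..#..|#  b4=1 t=1,i=7
  ...##|#  b3=1 t=1,i=2
  ...#.|#  b2=1 t=0,i=4
  ....#|#  b1=1 t=0,i=3
  .....|.  b0=0 t=0,i=1
  bits 00111100010101101110100110011110 = 1012328862

1012328862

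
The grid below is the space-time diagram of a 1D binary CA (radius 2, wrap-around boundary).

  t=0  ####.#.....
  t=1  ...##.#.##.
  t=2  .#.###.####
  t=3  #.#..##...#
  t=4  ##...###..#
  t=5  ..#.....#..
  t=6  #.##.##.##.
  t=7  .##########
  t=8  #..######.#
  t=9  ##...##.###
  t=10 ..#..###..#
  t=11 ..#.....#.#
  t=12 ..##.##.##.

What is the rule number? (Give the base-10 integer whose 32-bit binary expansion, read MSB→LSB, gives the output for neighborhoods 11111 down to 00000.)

2940222835

  nb #####: next=#  (t=7,i=3, bit31=1)
  nb ####.: next=.  (t=0,i=2, bit30=0)
  nb ###.#: next=#  (t=0,i=3, bit29=1)
  nb ###..: next=.  (t=4,i=1, bit28=0)
  nb ##.##: next=#  (t=2,i=6, bit27=1)
  nb ##.#.: next=#  (t=0,i=4, bit26=1)
  nb ##..#: next=#  (t=4,i=8, bit25=1)
  nb ##...: next=#  (t=1,i=10, bit24=1)
  nb #.###: next=.  (t=2,i=3, bit23=0)
  nb #.##.: next=#  (t=1,i=8, bit22=1)
  nb #.#.#: next=.  (t=1,i=6, bit21=0)
  nb #.#..: next=.  (t=0,i=5, bit20=0)
  nb #..##: next=.  (t=3,i=4, bit19=0)
  nb #..#.: next=.  (t=10,i=1, bit18=0)
  nb #...#: next=.  (t=3,i=8, bit17=0)
  nb #....: next=.  (t=0,i=7, bit16=0)
  nb .####: next=.  (t=0,i=1, bit15=0)
  nb .###.: next=.  (t=2,i=4, bit14=0)
  nb .##.#: next=#  (t=1,i=4, bit13=1)
  nb .##..: next=#  (t=1,i=9, bit12=1)
  nb .#.##: next=#  (t=1,i=7, bit11=1)
  nb .#.#.: next=#  (t=11,i=9, bit10=1)
  nb .#..#: next=.  (t=3,i=3, bit9=0)
  nb .#...: next=#  (t=0,i=6, bit8=1)
  nb ..###: next=.  (t=0,i=0, bit7=0)
  nb ..##.: next=#  (t=1,i=3, bit6=1)
  nb ..#.#: next=#  (t=11,i=8, bit5=1)
  nb ..#..: next=#  (t=5,i=2, bit4=1)
  nb ...##: next=.  (t=0,i=10, bit3=0)
  nb ...#.: next=.  (t=5,i=1, bit2=0)
  nb ....#: next=#  (t=0,i=9, bit1=1)
  nb .....: next=#  (t=0,i=8, bit0=1)
  bits 10101111010000000011110101110011 = 2940222835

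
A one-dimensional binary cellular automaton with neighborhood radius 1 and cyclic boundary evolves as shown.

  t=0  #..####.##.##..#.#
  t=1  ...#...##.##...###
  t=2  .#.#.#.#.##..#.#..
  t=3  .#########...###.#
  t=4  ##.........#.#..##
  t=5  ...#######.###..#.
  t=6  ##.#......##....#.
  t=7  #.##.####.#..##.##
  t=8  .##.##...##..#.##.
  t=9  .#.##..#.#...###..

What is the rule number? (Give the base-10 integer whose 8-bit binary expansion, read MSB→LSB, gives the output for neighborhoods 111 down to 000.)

45

  ###|.  b7=0 t=0,i=4
  ##.|.  b6=0 t=0,i=0
  #.#|#  b5=1 t=0,i=7
  #..|.  b4=0 t=0,i=1
  .##|#  b3=1 t=0,i=3
  .#.|#  b2=1 t=0,i=15
  ..#|.  b1=0 t=0,i=2
  ...|#  b0=1 t=1,i=1
  bits 00101101 = 45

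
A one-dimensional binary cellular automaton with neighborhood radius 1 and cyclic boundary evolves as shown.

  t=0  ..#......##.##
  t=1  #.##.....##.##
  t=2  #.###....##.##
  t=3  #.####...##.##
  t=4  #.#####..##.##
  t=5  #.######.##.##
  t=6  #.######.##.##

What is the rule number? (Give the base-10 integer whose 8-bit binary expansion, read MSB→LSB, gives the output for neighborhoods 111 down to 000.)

220

  nb ###: next=#  (t=1,i=13, bit7=1)
  nb ##.: next=#  (t=0,i=10, bit6=1)
  nb #.#: next=.  (t=0,i=11, bit5=0)
  nb #..: next=#  (t=0,i=0, bit4=1)
  nb .##: next=#  (t=0,i=9, bit3=1)
  nb .#.: next=#  (t=0,i=2, bit2=1)
  nb ..#: next=.  (t=0,i=1, bit1=0)
  nb ...: next=.  (t=0,i=4, bit0=0)
  bits 11011100 = 220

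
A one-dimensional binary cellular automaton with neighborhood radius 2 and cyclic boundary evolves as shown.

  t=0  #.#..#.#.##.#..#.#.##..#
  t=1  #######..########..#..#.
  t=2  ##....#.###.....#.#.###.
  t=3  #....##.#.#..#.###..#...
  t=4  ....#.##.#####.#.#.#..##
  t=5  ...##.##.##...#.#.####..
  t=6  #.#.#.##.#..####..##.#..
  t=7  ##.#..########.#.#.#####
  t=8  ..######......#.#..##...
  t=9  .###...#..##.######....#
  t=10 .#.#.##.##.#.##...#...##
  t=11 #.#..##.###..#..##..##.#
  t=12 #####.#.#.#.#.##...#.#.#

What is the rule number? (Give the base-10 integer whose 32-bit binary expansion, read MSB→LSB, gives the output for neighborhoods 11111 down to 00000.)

350135981

  nb #####: next=.  (t=1,i=2, bit31=0)
  nb ####.: next=.  (t=1,i=5, bit30=0)
  nb ###.#: next=.  (t=2,i=22, bit29=0)
  nb ###..: next=#  (t=1,i=6, bit28=1)
  nb ##.##: next=.  (t=2,i=23, bit27=0)
  nb ##.#.: next=#  (t=0,i=1, bit26=1)
  nb ##..#: next=.  (t=0,i=21, bit25=0)
  nb ##...: next=.  (t=2,i=2, bit24=0)
  nb #.###: next=#  (t=1,i=0, bit23=1)
  nb #.##.: next=#  (t=0,i=9, bit22=1)
  nb #.#.#: next=.  (t=0,i=7, bit21=0)
  nb #.#..: next=#  (t=0,i=2, bit20=1)
  nb #..##: next=#  (t=0,i=22, bit19=1)
  nb #..#.: next=#  (t=0,i=4, bit18=1)
  nb #...#: next=#  (t=3,i=22, bit17=1)
  nb #....: next=.  (t=2,i=3, bit16=0)
  nb .####: next=#  (t=1,i=1, bit15=1)
  nb .###.: next=.  (t=2,i=9, bit14=0)
  nb .##.#: next=#  (t=0,i=0, bit13=1)
  nb .##..: next=.  (t=0,i=20, bit12=0)
  nb .#.##: next=.  (t=0,i=8, bit11=0)
  nb .#.#.: next=#  (t=0,i=6, bit10=1)
  nb .#..#: next=#  (t=0,i=3, bit9=1)
  nb .#...: next=.  (t=3,i=1, bit8=0)
  nb ..###: next=#  (t=1,i=9, bit7=1)
  nb ..##.: next=.  (t=0,i=23, bit6=0)
  nb ..#.#: next=#  (t=0,i=5, bit5=1)
  nb ..#..: next=.  (t=1,i=19, bit4=0)
  nb ...##: next=#  (t=3,i=4, bit3=1)
  nb ...#.: next=#  (t=2,i=5, bit2=1)
  nb ....#: next=.  (t=2,i=4, bit1=0)
  nb .....: next=#  (t=2,i=13, bit0=1)
  bits 00010100110111101010011010101101 = 350135981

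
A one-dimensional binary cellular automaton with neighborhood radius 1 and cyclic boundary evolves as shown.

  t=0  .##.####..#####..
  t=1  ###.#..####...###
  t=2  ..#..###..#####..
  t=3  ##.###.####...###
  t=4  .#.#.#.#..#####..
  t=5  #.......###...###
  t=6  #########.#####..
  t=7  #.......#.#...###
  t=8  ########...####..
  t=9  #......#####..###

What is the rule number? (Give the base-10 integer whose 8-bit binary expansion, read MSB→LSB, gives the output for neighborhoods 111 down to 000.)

  nb ###: next=.  (t=0,i=5, bit7=0)
  nb ##.: next=#  (t=0,i=2, bit6=1)
  nb #.#: next=.  (t=0,i=3, bit5=0)
  nb #..: next=#  (t=0,i=8, bit4=1)
  nb .##: next=#  (t=0,i=1, bit3=1)
  nb .#.: next=.  (t=1,i=4, bit2=0)
  nb ..#: next=#  (t=0,i=0, bit1=1)
  nb ...: next=#  (t=0,i=16, bit0=1)
  bits 01011011 = 91

91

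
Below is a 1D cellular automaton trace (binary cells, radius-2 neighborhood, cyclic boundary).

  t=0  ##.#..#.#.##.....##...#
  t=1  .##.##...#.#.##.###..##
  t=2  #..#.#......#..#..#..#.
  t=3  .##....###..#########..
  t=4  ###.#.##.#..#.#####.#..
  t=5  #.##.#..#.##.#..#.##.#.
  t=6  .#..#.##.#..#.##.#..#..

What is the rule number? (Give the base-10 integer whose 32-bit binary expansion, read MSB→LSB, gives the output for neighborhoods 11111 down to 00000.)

3154451161

  #####|#  b31=1 t=3,i=14
  ####.|.  b30=0 t=3,i=19
  ###.#|#  b29=1 t=0,i=1
  ###..|#  b28=1 t=1,i=18
  ##.##|#  b27=1 t=1,i=0
  ##.#.|#  b26=1 t=0,i=2
  ##..#|.  b25=0 t=1,i=19
  ##...|.  b24=0 t=0,i=12
  #.###|.  b23=0 t=1,i=16
  #.##.|.  b22=0 t=0,i=10
  #.#.#|.  b21=0 t=0,i=8
  #.#..|.  b20=0 t=0,i=3
  #..##|.  b19=0 t=1,i=20
  #..#.|#  b18=1 t=0,i=5
  #...#|.  b17=0 t=0,i=20
  #....|#  b16=1 t=0,i=13
  .####|.  b15=0 t=3,i=13
  .###.|.  b14=0 t=0,i=0
  .##.#|.  b13=0 t=1,i=2
  .##..|#  b12=1 t=0,i=11
  .#.##|#  b11=1 t=0,i=9
  .#.#.|.  b10=0 t=0,i=7
  .#..#|#  b9=1 t=0,i=4
  .#...|.  b8=0 t=2,i=6
  ..###|#  b7=1 t=0,i=22
  ..##.|#  b6=1 t=0,i=17
  ..#.#|.  b5=0 t=0,i=6
  ..#..|#  b4=1 t=2,i=12
  ...##|#  b3=1 t=0,i=16
  ...#.|.  b2=0 t=1,i=8
  ....#|.  b1=0 t=0,i=15
  .....|#  b0=1 t=0,i=14
  bits 10111100000001010001101011011001 = 3154451161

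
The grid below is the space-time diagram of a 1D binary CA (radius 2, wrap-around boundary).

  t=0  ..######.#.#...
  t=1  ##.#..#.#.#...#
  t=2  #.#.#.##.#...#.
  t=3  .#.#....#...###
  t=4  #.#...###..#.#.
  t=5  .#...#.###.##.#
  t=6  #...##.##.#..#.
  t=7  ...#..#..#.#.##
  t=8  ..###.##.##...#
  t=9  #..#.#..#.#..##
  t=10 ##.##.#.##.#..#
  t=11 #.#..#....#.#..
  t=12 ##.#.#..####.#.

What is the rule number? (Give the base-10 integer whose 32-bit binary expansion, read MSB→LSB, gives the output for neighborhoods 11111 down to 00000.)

1585501759

  ##### -> .   bit 31 = 0  t=0,i=4
  ####. -> #   bit 30 = 1  t=0,i=6
  ###.# -> .   bit 29 = 0  t=0,i=7
  ###.. -> #   bit 28 = 1  t=4,i=8
  ##.## -> #   bit 27 = 1  t=5,i=10
  ##.#. -> #   bit 26 = 1  t=0,i=8
  ##..# -> #   bit 25 = 1  t=4,i=9
  ##... -> .   bit 24 = 0  t=7,i=0
  #.### -> #   bit 23 = 1  t=5,i=7
  #.##. -> .   bit 22 = 0  t=2,i=6
  #.#.# -> .   bit 21 = 0  t=0,i=9
  #.#.. -> .   bit 20 = 0  t=0,i=11
  #..## -> .   bit 19 = 0  t=8,i=1
  #..#. -> .   bit 18 = 0  t=1,i=5
  #...# -> .   bit 17 = 0  t=1,i=12
  #.... -> .   bit 16 = 0  t=0,i=13
  .#### -> #   bit 15 = 1  t=0,i=3
  .###. -> #   bit 14 = 1  t=1,i=0
  .##.# -> .   bit 13 = 0  t=2,i=7
  .##.. -> #   bit 12 = 1  t=7,i=14
  .#.## -> .   bit 11 = 0  t=2,i=5
  .#.#. -> #   bit 10 = 1  t=0,i=10
  .#..# -> #   bit 9 = 1  t=1,i=4
  .#... -> .   bit 8 = 0  t=0,i=12
  ..### -> .   bit 7 = 0  t=0,i=2
  ..##. -> .   bit 6 = 0  t=6,i=4
  ..#.# -> #   bit 5 = 1  t=1,i=6
  ..#.. -> #   bit 4 = 1  t=3,i=8
  ...## -> #   bit 3 = 1  t=0,i=1
  ...#. -> #   bit 2 = 1  t=2,i=12
  ....# -> #   bit 1 = 1  t=0,i=0
  ..... -> #   bit 0 = 1  t=0,i=14
  bits 01011110100000001101011000111111 = 1585501759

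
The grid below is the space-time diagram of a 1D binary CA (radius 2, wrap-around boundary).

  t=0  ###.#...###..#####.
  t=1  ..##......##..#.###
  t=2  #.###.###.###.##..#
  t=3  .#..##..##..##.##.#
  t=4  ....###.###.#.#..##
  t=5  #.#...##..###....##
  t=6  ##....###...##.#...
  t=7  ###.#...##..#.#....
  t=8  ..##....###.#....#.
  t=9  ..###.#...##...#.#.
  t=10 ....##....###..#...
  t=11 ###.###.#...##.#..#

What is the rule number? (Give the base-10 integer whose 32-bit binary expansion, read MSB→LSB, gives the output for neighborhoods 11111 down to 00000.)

2132842611

  nb #####: next=.  (t=0,i=15, bit31=0)
  nb ####.: next=#  (t=0,i=16, bit30=1)
  nb ###.#: next=#  (t=0,i=2, bit29=1)
  nb ###..: next=#  (t=0,i=10, bit28=1)
  nb ##.##: next=#  (t=0,i=18, bit27=1)
  nb ##.#.: next=#  (t=0,i=3, bit26=1)
  nb ##..#: next=#  (t=0,i=11, bit25=1)
  nb ##...: next=#  (t=1,i=4, bit24=1)
  nb #.###: next=.  (t=0,i=0, bit23=0)
  nb #.##.: next=.  (t=2,i=14, bit22=0)
  nb #.#.#: next=#  (t=3,i=18, bit21=1)
  nb #.#..: next=.  (t=0,i=4, bit20=0)
  nb #..##: next=.  (t=0,i=12, bit19=0)
  nb #..#.: next=.  (t=1,i=13, bit18=0)
  nb #...#: next=.  (t=0,i=6, bit17=0)
  nb #....: next=.  (t=1,i=5, bit16=0)
  nb .####: next=#  (t=0,i=14, bit15=1)
  nb .###.: next=.  (t=0,i=1, bit14=0)
  nb .##.#: next=.  (t=2,i=0, bit13=0)
  nb .##..: next=#  (t=1,i=3, bit12=1)
  nb .#.##: next=#  (t=1,i=15, bit11=1)
  nb .#.#.: next=.  (t=3,i=0, bit10=0)
  nb .#..#: next=.  (t=3,i=2, bit9=0)
  nb .#...: next=.  (t=0,i=5, bit8=0)
  nb ..###: next=.  (t=0,i=8, bit7=0)
  nb ..##.: next=#  (t=1,i=2, bit6=1)
  nb ..#.#: next=#  (t=1,i=14, bit5=1)
  nb ..#..: next=#  (t=8,i=17, bit4=1)
  nb ...##: next=.  (t=0,i=7, bit3=0)
  nb ...#.: next=.  (t=8,i=16, bit2=0)
  nb ....#: next=#  (t=1,i=8, bit1=1)
  nb .....: next=#  (t=1,i=6, bit0=1)
  bits 01111111001000001001100001110011 = 2132842611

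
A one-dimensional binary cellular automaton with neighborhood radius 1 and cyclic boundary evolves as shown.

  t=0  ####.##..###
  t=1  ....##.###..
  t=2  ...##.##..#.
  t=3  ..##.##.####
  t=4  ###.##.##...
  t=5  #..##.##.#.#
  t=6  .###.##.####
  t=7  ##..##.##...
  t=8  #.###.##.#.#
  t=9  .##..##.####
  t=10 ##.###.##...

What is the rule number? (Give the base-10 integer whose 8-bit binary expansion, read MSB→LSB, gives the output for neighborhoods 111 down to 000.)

  ###|.  b7=0 t=0,i=0
  ##.|.  b6=0 t=0,i=3
  #.#|#  b5=1 t=0,i=4
  #..|#  b4=1 t=0,i=7
  .##|#  b3=1 t=0,i=5
  .#.|#  b2=1 t=2,i=10
  ..#|#  b1=1 t=0,i=8
  ...|.  b0=0 t=1,i=0
  bits 00111110 = 62

62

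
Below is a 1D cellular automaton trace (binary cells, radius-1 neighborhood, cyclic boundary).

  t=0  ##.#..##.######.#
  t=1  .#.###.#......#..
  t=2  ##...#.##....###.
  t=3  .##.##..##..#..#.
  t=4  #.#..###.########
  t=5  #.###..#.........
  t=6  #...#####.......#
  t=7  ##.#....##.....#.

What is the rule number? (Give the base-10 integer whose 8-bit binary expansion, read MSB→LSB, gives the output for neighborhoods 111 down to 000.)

  ### -> .   bit 7 = 0  t=0,i=0
  ##. -> #   bit 6 = 1  t=0,i=1
  #.# -> .   bit 5 = 0  t=0,i=2
  #.. -> #   bit 4 = 1  t=0,i=4
  .## -> .   bit 3 = 0  t=0,i=6
  .#. -> #   bit 2 = 1  t=0,i=3
  ..# -> #   bit 1 = 1  t=0,i=5
  ... -> .   bit 0 = 0  t=1,i=9
  bits 01010110 = 86

86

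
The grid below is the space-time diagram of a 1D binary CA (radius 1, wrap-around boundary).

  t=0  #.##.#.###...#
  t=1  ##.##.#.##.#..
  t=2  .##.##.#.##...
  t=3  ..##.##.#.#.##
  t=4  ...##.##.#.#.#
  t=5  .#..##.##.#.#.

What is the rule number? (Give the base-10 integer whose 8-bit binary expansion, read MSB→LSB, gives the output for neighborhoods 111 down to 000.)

  [7] ### => #  t=0,i=8
  [6] ##. => #  t=0,i=0
  [5] #.# => #  t=0,i=1
  [4] #.. => .  t=0,i=10
  [3] .## => .  t=0,i=2
  [2] .#. => .  t=0,i=5
  [1] ..# => .  t=0,i=12
  [0] ... => #  t=0,i=11
  bits 11100001 = 225

225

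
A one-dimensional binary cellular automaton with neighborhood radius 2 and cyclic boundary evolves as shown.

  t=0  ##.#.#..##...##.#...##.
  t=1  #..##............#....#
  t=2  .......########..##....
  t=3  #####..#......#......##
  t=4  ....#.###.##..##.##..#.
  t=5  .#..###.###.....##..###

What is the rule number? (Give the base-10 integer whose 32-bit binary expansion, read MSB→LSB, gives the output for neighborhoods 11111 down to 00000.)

954469809

  [31] ##### => .  t=2,i=9
  [30] ####. => .  t=2,i=13
  [29] ###.# => #  t=4,i=8
  [28] ###.. => #  t=2,i=14
  [27] ##.## => #  t=0,i=22
  [26] ##.#. => .  t=0,i=2
  [25] ##..# => .  t=1,i=1
  [24] ##... => .  t=0,i=10
  [23] #.### => #  t=4,i=6
  [22] #.##. => #  t=0,i=0
  [21] #.#.# => #  t=0,i=3
  [20] #.#.. => .  t=0,i=5
  [19] #..## => .  t=0,i=7
  [18] #..#. => #  t=3,i=6
  [17] #...# => .  t=0,i=11
  [16] #.... => .  t=1,i=6
  [15] .#### => .  t=2,i=8
  [14] .###. => .  t=4,i=7
  [13] .##.# => .  t=0,i=1
  [12] .##.. => .  t=0,i=9
  [11] .#.## => #  t=4,i=5
  [10] .#.#. => #  t=0,i=4
  [9] .#..# => .  t=0,i=6
  [8] .#... => #  t=0,i=17
  [7] ..### => #  t=2,i=7
  [6] ..##. => .  t=0,i=8
  [5] ..#.# => #  t=4,i=4
  [4] ..#.. => #  t=1,i=17
  [3] ...## => .  t=0,i=12
  [2] ...#. => .  t=1,i=16
  [1] ....# => .  t=1,i=15
  [0] ..... => #  t=1,i=7
  bits 00111000111001000000110110110001 = 954469809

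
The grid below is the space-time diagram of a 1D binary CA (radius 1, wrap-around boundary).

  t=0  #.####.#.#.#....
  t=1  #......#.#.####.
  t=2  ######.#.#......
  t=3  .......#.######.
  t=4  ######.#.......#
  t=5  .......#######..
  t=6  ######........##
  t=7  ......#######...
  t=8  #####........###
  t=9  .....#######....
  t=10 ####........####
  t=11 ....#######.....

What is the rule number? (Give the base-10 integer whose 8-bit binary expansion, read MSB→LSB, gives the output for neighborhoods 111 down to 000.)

21

  [7] ### => .  t=0,i=3
  [6] ##. => .  t=0,i=5
  [5] #.# => .  t=0,i=1
  [4] #.. => #  t=0,i=12
  [3] .## => .  t=0,i=2
  [2] .#. => #  t=0,i=0
  [1] ..# => .  t=0,i=15
  [0] ... => #  t=0,i=13
  bits 00010101 = 21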